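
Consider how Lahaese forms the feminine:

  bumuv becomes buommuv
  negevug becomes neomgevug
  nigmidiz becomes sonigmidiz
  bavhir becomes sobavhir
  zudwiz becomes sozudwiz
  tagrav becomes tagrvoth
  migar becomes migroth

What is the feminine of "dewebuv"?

deomwebuv

bumuv and tagrav both end in -v yet inflect differently (buommuv, tagrvoth), so the final letter is not what conditions the rule; the last vowel is.
"dewebuv" has last vowel 'u'. The stems whose last vowel is 'u' (bumuv → buommuv, negevug → neomgevug) insert -om- after the first vowel.
The other patterns: stems whose last vowel is 'i' add the prefix so-; stems whose last vowel is 'a' delete the last vowel and add -oth.
So dewebuv → deomwebuv.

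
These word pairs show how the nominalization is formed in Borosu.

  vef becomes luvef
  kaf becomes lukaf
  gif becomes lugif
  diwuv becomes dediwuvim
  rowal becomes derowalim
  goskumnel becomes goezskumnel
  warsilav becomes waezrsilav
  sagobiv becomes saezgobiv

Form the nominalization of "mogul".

"mogul" has 2 vowels. The stems with 2 vowels (diwuv → dediwuvim, rowal → derowalim) add de- … -im around the stem.
The other patterns: stems with 1 vowel add the prefix lu-; stems with 3 vowels insert -ez- after the first vowel.
So mogul → demogulim.

demogulim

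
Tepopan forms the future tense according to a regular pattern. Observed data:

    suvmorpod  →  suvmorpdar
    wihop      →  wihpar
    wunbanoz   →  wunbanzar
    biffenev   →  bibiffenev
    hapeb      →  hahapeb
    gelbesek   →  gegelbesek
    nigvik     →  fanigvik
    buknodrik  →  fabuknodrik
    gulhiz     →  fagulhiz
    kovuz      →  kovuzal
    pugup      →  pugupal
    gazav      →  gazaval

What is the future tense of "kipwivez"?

gelbesek and nigvik both end in -k yet inflect differently (gegelbesek, fanigvik), so the final letter is not what conditions the rule; the last vowel is.
"kipwivez" has last vowel 'e'. The stems whose last vowel is 'e' (biffenev → bibiffenev, hapeb → hahapeb, gelbesek → gegelbesek) repeat the first consonant+vowel as a prefix.
So kipwivez → kikipwivez.

kikipwivez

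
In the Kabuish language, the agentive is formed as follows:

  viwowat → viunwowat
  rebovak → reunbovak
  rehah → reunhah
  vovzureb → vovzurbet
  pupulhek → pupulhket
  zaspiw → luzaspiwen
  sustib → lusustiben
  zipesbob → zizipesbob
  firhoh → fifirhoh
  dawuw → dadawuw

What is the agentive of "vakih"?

rebovak and pupulhek both end in -k yet inflect differently (reunbovak, pupulhket), so the final letter is not what conditions the rule; the last vowel is.
"vakih" has last vowel 'i'. The stems whose last vowel is 'i' (zaspiw → luzaspiwen, sustib → lusustiben) add lu- … -en around the stem.
The other patterns: stems whose last vowel is 'a' insert -un- after the first vowel; stems whose last vowel is 'e' delete the last vowel and add -et; stems whose last vowel is 'o' or 'u' repeat the first consonant+vowel as a prefix.
So vakih → luvakihen.

luvakihen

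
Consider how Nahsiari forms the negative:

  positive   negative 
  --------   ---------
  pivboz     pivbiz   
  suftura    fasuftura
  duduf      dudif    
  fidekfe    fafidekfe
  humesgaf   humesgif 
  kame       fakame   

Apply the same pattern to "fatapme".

fafatapme

humesgaf and suftura both have last vowel 'a' yet inflect differently (humesgif, fasuftura), so the last vowel is not what conditions the rule; whether the stem ends in a vowel or a consonant is.
"fatapme" ends in a vowel. The stems ending in a vowel (suftura → fasuftura, kame → fakame, fidekfe → fafidekfe) add the prefix fa-.
The other pattern: stems ending in a consonant change the last vowel to 'i'.
So fatapme → fafatapme.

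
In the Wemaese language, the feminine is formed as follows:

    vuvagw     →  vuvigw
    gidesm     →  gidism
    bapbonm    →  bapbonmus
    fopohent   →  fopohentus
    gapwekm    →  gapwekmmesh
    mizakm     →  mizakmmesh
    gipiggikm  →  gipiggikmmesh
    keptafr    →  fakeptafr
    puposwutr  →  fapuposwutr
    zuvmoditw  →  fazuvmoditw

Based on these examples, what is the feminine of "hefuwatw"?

fahefuwatw

"hefuwatw" has second-to-last letter 't'. The stems whose second-to-last letter is 't' (puposwutr → fapuposwutr, zuvmoditw → fazuvmoditw) add the prefix fa-.
The other patterns: stems whose second-to-last letter is 'g' or 's' change the last vowel to 'i'; stems whose second-to-last letter is 'n' add -us; stems whose second-to-last letter is 'k' double the final consonant and add -esh.
So hefuwatw → fahefuwatw.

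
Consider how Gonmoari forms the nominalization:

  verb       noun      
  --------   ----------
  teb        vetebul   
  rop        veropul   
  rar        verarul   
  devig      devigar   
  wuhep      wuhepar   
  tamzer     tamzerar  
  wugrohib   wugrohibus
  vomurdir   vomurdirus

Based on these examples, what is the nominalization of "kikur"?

kikurar

rop and wuhep both end in -p yet inflect differently (veropul, wuhepar), so the final letter is not what conditions the rule; the number of vowels is.
"kikur" has 2 vowels. The stems with 2 vowels (devig → devigar, wuhep → wuhepar, tamzer → tamzerar) add -ar.
The other patterns: stems with 1 vowel add ve- … -ul around the stem; stems with 3 vowels add -us.
So kikur → kikurar.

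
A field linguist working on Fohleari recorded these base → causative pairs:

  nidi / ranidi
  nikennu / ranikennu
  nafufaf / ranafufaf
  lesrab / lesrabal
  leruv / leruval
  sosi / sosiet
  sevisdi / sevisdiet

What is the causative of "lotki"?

lotkial

"lotki" begins with l-. The stems beginning with l- (lesrab → lesrabal, leruv → leruval) add -al.
The other patterns: stems beginning with n- add the prefix ra-; stems beginning with s- add -et.
So lotki → lotkial.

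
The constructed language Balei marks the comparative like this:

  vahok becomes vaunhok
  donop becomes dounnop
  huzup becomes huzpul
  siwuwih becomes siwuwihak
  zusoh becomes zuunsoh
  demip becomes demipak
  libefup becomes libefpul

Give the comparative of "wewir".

libefup and donop both end in -p yet inflect differently (libefpul, dounnop), so the final letter is not what conditions the rule; the last vowel is.
"wewir" has last vowel 'i'. The stems whose last vowel is 'i' (siwuwih → siwuwihak, demip → demipak) add -ak.
The other patterns: stems whose last vowel is 'u' delete the last vowel and add -ul; stems whose last vowel is 'o' insert -un- after the first vowel.
So wewir → wewirak.

wewirak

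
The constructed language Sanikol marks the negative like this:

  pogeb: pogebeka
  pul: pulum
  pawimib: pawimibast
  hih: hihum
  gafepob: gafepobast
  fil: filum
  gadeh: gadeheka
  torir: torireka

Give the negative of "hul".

hih and gadeh both end in -h yet inflect differently (hihum, gadeheka), so the final letter is not what conditions the rule; the number of vowels is.
"hul" has 1 vowel. The stems with 1 vowel (pul → pulum, hih → hihum, fil → filum) add -um.
The other patterns: stems with 2 vowels add -eka; stems with 3 vowels add -ast.
So hul → hulum.

hulum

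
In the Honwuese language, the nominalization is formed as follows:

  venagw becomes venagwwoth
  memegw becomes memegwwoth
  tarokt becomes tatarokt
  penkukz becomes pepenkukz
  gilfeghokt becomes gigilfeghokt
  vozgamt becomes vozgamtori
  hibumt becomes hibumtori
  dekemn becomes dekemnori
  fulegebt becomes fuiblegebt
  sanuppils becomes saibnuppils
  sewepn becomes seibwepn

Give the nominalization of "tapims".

"tapims" has second-to-last letter 'm'. The stems whose second-to-last letter is 'm' (vozgamt → vozgamtori, hibumt → hibumtori, dekemn → dekemnori) add -ori.
So tapims → tapimsori.

tapimsori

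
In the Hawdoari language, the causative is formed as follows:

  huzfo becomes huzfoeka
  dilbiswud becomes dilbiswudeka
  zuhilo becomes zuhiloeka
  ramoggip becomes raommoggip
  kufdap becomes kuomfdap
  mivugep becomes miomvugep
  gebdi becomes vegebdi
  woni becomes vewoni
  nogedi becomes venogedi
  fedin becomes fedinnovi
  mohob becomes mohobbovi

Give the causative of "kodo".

"kodo" ends in -o. The stems ending in -o (huzfo → huzfoeka, zuhilo → zuhiloeka) add -eka.
The other patterns: stems ending in -p insert -om- after the first vowel; stems ending in -i add the prefix ve-; stems ending in -b or -n double the final consonant and add -ovi.
So kodo → kodoeka.

kodoeka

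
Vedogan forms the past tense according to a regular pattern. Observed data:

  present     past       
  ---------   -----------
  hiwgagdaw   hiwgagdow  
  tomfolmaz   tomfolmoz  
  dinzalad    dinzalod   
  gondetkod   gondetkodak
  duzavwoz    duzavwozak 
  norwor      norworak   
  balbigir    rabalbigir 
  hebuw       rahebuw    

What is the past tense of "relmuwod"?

dinzalad and gondetkod both end in -d yet inflect differently (dinzalod, gondetkodak), so the final letter is not what conditions the rule; the last vowel is.
"relmuwod" has last vowel 'o'. The stems whose last vowel is 'o' (gondetkod → gondetkodak, duzavwoz → duzavwozak, norwor → norworak) add -ak.
The other patterns: stems whose last vowel is 'a' change the last vowel to 'o'; stems whose last vowel is 'i' or 'u' add the prefix ra-.
So relmuwod → relmuwodak.

relmuwodak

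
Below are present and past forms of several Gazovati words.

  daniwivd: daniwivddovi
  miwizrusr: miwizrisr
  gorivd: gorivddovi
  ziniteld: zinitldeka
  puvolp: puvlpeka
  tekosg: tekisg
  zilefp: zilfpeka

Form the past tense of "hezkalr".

gorivd and ziniteld both end in -d yet inflect differently (gorivddovi, zinitldeka), so the final letter is not what conditions the rule; the second-to-last letter is.
"hezkalr" has second-to-last letter 'l'. The stems whose second-to-last letter is 'l' (puvolp → puvlpeka, ziniteld → zinitldeka) delete the last vowel and add -eka.
The other patterns: stems whose second-to-last letter is 'v' double the final consonant and add -ovi; stems whose second-to-last letter is 's' change the last vowel to 'i'.
So hezkalr → hezklreka.

hezklreka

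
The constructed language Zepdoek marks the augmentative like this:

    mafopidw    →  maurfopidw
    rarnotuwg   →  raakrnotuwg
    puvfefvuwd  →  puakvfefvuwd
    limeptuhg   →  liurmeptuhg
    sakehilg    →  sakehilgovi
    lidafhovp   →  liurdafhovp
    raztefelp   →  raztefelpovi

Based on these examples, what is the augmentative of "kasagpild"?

sakehilg and rarnotuwg both end in -g yet inflect differently (sakehilgovi, raakrnotuwg), so the final letter is not what conditions the rule; the second-to-last letter is.
"kasagpild" has second-to-last letter 'l'. The stems whose second-to-last letter is 'l' (sakehilg → sakehilgovi, raztefelp → raztefelpovi) add -ovi.
The other patterns: stems whose second-to-last letter is 'w' insert -ak- after the first vowel; stems whose second-to-last letter is 'd', 'h' or 'v' insert -ur- after the first vowel.
So kasagpild → kasagpildovi.

kasagpildovi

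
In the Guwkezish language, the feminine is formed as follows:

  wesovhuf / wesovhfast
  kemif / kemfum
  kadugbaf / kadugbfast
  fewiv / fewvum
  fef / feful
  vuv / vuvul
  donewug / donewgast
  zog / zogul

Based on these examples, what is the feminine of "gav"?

gavul

fef and kemif both end in -f yet inflect differently (feful, kemfum), so the final letter is not what conditions the rule; the number of vowels is.
"gav" has 1 vowel. The stems with 1 vowel (vuv → vuvul, zog → zogul, fef → feful) add -ul.
The other patterns: stems with 2 vowels delete the last vowel and add -um; stems with 3 vowels delete the last vowel and add -ast.
So gav → gavul.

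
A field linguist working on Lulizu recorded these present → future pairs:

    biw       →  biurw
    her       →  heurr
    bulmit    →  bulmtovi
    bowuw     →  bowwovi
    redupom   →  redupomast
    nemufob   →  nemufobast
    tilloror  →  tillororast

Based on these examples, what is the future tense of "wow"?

wourw

biw and bowuw both end in -w yet inflect differently (biurw, bowwovi), so the final letter is not what conditions the rule; the number of vowels is.
"wow" has 1 vowel. The stems with 1 vowel (biw → biurw, her → heurr) insert -ur- after the first vowel.
The other patterns: stems with 2 vowels delete the last vowel and add -ovi; stems with 3 vowels add -ast.
So wow → wourw.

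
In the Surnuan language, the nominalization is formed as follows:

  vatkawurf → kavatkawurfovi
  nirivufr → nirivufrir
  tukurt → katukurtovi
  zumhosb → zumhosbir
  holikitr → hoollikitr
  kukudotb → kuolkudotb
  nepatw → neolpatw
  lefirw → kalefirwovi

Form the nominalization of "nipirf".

"nipirf" has second-to-last letter 'r'. The stems whose second-to-last letter is 'r' (vatkawurf → kavatkawurfovi, lefirw → kalefirwovi, tukurt → katukurtovi) add ka- … -ovi around the stem.
The other patterns: stems whose second-to-last letter is 't' insert -ol- after the first vowel; stems whose second-to-last letter is 'f' or 's' add -ir.
So nipirf → kanipirfovi.

kanipirfovi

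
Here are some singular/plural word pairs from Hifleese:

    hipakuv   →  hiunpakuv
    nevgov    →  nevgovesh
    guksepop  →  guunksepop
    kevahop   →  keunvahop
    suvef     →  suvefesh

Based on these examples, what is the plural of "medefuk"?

nevgov and hipakuv both end in -v yet inflect differently (nevgovesh, hiunpakuv), so the final letter is not what conditions the rule; the number of vowels is.
"medefuk" has 3 vowels. The stems with 3 vowels (hipakuv → hiunpakuv, kevahop → keunvahop, guksepop → guunksepop) insert -un- after the first vowel.
So medefuk → meundefuk.

meundefuk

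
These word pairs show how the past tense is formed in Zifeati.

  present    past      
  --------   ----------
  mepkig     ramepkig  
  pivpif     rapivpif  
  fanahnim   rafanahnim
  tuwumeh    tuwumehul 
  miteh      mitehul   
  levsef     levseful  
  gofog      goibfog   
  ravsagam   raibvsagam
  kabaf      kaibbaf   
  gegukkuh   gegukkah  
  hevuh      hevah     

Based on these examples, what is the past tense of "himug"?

himag

pivpif and levsef both end in -f yet inflect differently (rapivpif, levseful), so the final letter is not what conditions the rule; the last vowel is.
"himug" has last vowel 'u'. The stems whose last vowel is 'u' (gegukkuh → gegukkah, hevuh → hevah) change the last vowel to 'a'.
So himug → himag.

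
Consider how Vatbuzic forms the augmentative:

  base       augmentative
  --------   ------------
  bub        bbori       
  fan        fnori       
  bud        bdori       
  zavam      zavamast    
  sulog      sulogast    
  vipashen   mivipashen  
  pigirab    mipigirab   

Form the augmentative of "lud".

ldori

fan and vipashen both end in -n yet inflect differently (fnori, mivipashen), so the final letter is not what conditions the rule; the number of vowels is.
"lud" has 1 vowel. The stems with 1 vowel (bub → bbori, fan → fnori, bud → bdori) delete the last vowel and add -ori.
The other patterns: stems with 2 vowels add -ast; stems with 3 vowels add the prefix mi-.
So lud → ldori.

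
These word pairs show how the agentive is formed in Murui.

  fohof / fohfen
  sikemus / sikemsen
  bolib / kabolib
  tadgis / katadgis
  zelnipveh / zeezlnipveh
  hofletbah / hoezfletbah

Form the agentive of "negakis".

sikemus and tadgis both end in -s yet inflect differently (sikemsen, katadgis), so the final letter is not what conditions the rule; the last vowel is.
"negakis" has last vowel 'i'. The stems whose last vowel is 'i' (bolib → kabolib, tadgis → katadgis) add the prefix ka-.
The other patterns: stems whose last vowel is 'o' or 'u' delete the last vowel and add -en; stems whose last vowel is 'a' or 'e' insert -ez- after the first vowel.
So negakis → kanegakis.

kanegakis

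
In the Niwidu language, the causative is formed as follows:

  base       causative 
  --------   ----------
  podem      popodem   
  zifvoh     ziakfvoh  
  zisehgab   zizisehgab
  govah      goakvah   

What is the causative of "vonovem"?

govah and zisehgab both have last vowel 'a' yet inflect differently (goakvah, zizisehgab), so the last vowel is not what conditions the rule; the final letter is.
"vonovem" ends in -m. The one such stem in the data (podem → popodem) repeats the first consonant+vowel as a prefix (as does zisehgab), so the same rule applies.
The other pattern: stems ending in -h insert -ak- after the first vowel.
So vonovem → vovonovem.

vovonovem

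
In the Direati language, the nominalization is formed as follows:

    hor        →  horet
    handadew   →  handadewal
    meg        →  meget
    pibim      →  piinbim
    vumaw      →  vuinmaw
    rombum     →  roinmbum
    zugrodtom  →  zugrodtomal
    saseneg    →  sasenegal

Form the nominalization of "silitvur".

silitvural

"silitvur" has 3 vowels. The stems with 3 vowels (handadew → handadewal, zugrodtom → zugrodtomal, saseneg → sasenegal) add -al.
The other patterns: stems with 1 vowel add -et; stems with 2 vowels insert -in- after the first vowel.
So silitvur → silitvural.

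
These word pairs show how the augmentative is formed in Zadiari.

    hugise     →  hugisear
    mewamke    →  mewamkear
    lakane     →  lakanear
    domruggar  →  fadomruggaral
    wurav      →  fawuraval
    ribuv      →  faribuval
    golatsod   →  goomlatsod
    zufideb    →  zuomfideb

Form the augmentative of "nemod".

hugise and zufideb both have last vowel 'e' yet inflect differently (hugisear, zuomfideb), so the last vowel is not what conditions the rule; the final letter is.
"nemod" ends in -d. The one such stem in the data (golatsod → goomlatsod) inserts -om- after the first vowel (as does zufideb), so the same rule applies.
The other patterns: stems ending in -e add -ar; stems ending in -r or -v add fa- … -al around the stem.
So nemod → neommod.

neommod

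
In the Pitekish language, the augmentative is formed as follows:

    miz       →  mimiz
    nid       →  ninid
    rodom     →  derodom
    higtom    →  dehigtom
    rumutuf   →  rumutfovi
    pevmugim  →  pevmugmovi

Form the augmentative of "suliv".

rodom and pevmugim both end in -m yet inflect differently (derodom, pevmugmovi), so the final letter is not what conditions the rule; the number of vowels is.
"suliv" has 2 vowels. The stems with 2 vowels (rodom → derodom, higtom → dehigtom) add the prefix de-.
The other patterns: stems with 1 vowel repeat the first consonant+vowel as a prefix; stems with 3 vowels delete the last vowel and add -ovi.
So suliv → desuliv.

desuliv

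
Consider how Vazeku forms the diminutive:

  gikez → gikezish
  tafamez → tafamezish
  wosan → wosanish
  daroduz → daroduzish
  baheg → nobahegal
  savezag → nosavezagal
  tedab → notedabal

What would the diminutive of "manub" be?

nomanubal

"manub" ends in -b. The one such stem in the data (tedab → notedabal) adds no- … -al around the stem, so the same rule applies.
The other pattern: stems ending in -n or -z add -ish.
So manub → nomanubal.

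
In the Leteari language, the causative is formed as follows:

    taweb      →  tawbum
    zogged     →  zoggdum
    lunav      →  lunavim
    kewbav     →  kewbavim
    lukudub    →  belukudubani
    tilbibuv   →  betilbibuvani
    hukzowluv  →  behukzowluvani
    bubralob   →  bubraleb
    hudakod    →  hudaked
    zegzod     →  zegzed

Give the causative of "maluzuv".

taweb and lukudub both end in -b yet inflect differently (tawbum, belukudubani), so the final letter is not what conditions the rule; the last vowel is.
"maluzuv" has last vowel 'u'. The stems whose last vowel is 'u' (lukudub → belukudubani, tilbibuv → betilbibuvani, hukzowluv → behukzowluvani) add be- … -ani around the stem.
The other patterns: stems whose last vowel is 'e' delete the last vowel and add -um; stems whose last vowel is 'a' add -im; stems whose last vowel is 'o' change the last vowel to 'e'.
So maluzuv → bemaluzuvani.

bemaluzuvani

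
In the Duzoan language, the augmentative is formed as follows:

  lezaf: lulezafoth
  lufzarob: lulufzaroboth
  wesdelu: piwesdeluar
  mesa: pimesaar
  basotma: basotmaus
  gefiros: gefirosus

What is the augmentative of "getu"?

mesa and basotma both end in -a yet inflect differently (pimesaar, basotmaus), so the final letter is not what conditions the rule; the first letter is.
"getu" begins with g-. The one such stem in the data (gefiros → gefirosus) adds -us, so the same rule applies.
The other patterns: stems beginning with l- add lu- … -oth around the stem; stems beginning with m- or w- add pi- … -ar around the stem.
So getu → getuus.

getuus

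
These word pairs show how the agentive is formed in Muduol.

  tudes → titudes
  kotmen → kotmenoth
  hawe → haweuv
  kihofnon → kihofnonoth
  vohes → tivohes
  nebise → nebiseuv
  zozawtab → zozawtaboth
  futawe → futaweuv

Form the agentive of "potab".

potaboth

kotmen and futawe both have last vowel 'e' yet inflect differently (kotmenoth, futaweuv), so the last vowel is not what conditions the rule; the final letter is.
"potab" ends in -b. The one such stem in the data (zozawtab → zozawtaboth) adds -oth, so the same rule applies.
The other patterns: stems ending in -e add -uv; stems ending in -s add the prefix ti-.
So potab → potaboth.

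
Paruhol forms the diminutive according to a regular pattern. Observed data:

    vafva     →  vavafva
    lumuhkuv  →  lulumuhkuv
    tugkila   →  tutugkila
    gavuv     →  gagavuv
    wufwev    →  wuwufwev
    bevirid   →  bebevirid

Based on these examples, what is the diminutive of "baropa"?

Every pair shown (vafva → vavafva, lumuhkuv → lulumuhkuv, tugkila → tutugkila, …) follows the same rule: repeat the first consonant+vowel as a prefix.
So baropa → babaropa.

babaropa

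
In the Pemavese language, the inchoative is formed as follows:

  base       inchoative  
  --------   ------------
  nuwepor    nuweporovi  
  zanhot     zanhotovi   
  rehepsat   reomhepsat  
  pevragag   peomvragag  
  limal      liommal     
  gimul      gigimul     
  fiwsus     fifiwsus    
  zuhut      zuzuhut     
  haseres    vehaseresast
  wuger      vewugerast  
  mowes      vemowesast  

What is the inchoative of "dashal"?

zanhot and rehepsat both end in -t yet inflect differently (zanhotovi, reomhepsat), so the final letter is not what conditions the rule; the last vowel is.
"dashal" has last vowel 'a'. The stems whose last vowel is 'a' (rehepsat → reomhepsat, pevragag → peomvragag, limal → liommal) insert -om- after the first vowel.
So dashal → daomshal.

daomshal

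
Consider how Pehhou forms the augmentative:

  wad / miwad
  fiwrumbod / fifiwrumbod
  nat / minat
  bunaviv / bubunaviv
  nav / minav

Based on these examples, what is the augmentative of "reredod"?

rereredod

nav and bunaviv both end in -v yet inflect differently (minav, bubunaviv), so the final letter is not what conditions the rule; the number of vowels is.
"reredod" has 3 vowels. The stems with 3 vowels (bunaviv → bubunaviv, fiwrumbod → fifiwrumbod) repeat the first consonant+vowel as a prefix.
The other pattern: stems with 1 vowel add the prefix mi-.
So reredod → rereredod.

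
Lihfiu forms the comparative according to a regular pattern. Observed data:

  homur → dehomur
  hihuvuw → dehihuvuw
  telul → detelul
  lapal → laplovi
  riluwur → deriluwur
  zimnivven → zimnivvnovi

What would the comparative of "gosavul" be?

degosavul

"gosavul" has last vowel 'u'. The stems whose last vowel is 'u' (telul → detelul, riluwur → deriluwur, homur → dehomur) add the prefix de-.
So gosavul → degosavul.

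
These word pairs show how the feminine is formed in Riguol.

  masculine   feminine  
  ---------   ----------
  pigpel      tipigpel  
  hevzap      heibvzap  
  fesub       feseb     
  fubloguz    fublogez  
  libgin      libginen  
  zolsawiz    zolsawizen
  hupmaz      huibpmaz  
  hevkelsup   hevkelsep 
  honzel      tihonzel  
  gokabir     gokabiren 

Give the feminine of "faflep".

tifaflep

"faflep" has last vowel 'e'. The stems whose last vowel is 'e' (pigpel → tipigpel, honzel → tihonzel) add the prefix ti-.
So faflep → tifaflep.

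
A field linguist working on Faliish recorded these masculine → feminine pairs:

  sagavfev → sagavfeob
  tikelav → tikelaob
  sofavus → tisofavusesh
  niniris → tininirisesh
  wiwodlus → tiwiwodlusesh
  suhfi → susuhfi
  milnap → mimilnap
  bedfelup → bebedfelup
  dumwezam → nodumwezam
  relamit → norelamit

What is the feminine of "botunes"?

tibotunesesh

niniris and suhfi both have last vowel 'i' yet inflect differently (tininirisesh, susuhfi), so the last vowel is not what conditions the rule; the final letter is.
"botunes" ends in -s. The stems ending in -s (sofavus → tisofavusesh, niniris → tininirisesh, wiwodlus → tiwiwodlusesh) add ti- … -esh around the stem.
So botunes → tibotunesesh.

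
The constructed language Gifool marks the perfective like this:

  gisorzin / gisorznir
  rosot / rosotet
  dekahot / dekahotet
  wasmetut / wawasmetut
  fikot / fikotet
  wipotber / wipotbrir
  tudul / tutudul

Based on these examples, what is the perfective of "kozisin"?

kozisnir

"kozisin" has last vowel 'i'. The one such stem in the data (gisorzin → gisorznir) deletes the last vowel and adds -ir (as does wipotber), so the same rule applies.
The other patterns: stems whose last vowel is 'o' add -et; stems whose last vowel is 'u' repeat the first consonant+vowel as a prefix.
So kozisin → kozisnir.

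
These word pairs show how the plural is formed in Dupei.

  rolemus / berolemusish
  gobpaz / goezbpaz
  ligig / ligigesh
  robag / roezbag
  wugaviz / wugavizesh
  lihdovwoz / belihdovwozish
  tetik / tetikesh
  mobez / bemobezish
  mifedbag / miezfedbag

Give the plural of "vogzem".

bevogzemish

gobpaz and wugaviz both end in -z yet inflect differently (goezbpaz, wugavizesh), so the final letter is not what conditions the rule; the last vowel is.
"vogzem" has last vowel 'e'. The one such stem in the data (mobez → bemobezish) adds be- … -ish around the stem, so the same rule applies.
So vogzem → bevogzemish.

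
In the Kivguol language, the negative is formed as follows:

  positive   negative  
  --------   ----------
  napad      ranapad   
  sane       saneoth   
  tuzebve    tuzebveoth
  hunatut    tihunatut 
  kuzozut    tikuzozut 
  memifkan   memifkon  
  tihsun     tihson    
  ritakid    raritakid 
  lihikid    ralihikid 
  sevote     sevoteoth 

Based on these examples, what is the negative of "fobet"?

napad and memifkan both have last vowel 'a' yet inflect differently (ranapad, memifkon), so the last vowel is not what conditions the rule; the final letter is.
"fobet" ends in -t. The stems ending in -t (kuzozut → tikuzozut, hunatut → tihunatut) add the prefix ti-.
The other patterns: stems ending in -d add the prefix ra-; stems ending in -n change the last vowel to 'o'; stems ending in -e add -oth.
So fobet → tifobet.

tifobet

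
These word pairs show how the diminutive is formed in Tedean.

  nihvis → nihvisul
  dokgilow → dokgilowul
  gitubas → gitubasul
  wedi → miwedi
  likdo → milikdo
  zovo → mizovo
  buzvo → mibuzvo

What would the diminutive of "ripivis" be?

ripivisul

"ripivis" ends in a consonant. The stems ending in a consonant (nihvis → nihvisul, dokgilow → dokgilowul, gitubas → gitubasul) add -ul.
So ripivis → ripivisul.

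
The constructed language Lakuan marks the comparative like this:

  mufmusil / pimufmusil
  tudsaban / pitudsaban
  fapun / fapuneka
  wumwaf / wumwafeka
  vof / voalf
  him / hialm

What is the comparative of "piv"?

pialv

vof and wumwaf both end in -f yet inflect differently (voalf, wumwafeka), so the final letter is not what conditions the rule; the number of vowels is.
"piv" has 1 vowel. The stems with 1 vowel (him → hialm, vof → voalf) insert -al- after the first vowel.
The other patterns: stems with 2 vowels add -eka; stems with 3 vowels add the prefix pi-.
So piv → pialv.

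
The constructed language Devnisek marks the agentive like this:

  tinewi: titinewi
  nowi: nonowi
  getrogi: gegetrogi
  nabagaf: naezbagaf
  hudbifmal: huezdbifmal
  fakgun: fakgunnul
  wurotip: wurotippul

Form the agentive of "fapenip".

fapenippul

tinewi and wurotip both have last vowel 'i' yet inflect differently (titinewi, wurotippul), so the last vowel is not what conditions the rule; the final letter is.
"fapenip" ends in -p. The one such stem in the data (wurotip → wurotippul) doubles the final consonant and adds -ul (as does fakgun), so the same rule applies.
The other patterns: stems ending in -i repeat the first consonant+vowel as a prefix; stems ending in -f or -l insert -ez- after the first vowel.
So fapenip → fapenippul.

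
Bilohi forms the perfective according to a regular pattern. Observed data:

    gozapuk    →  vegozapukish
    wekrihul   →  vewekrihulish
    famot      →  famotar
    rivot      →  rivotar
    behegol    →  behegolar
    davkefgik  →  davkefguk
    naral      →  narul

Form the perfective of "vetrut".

vevetrutish

wekrihul and behegol both end in -l yet inflect differently (vewekrihulish, behegolar), so the final letter is not what conditions the rule; the last vowel is.
"vetrut" has last vowel 'u'. The stems whose last vowel is 'u' (gozapuk → vegozapukish, wekrihul → vewekrihulish) add ve- … -ish around the stem.
The other patterns: stems whose last vowel is 'o' add -ar; stems whose last vowel is 'a' or 'i' change the last vowel to 'u'.
So vetrut → vevetrutish.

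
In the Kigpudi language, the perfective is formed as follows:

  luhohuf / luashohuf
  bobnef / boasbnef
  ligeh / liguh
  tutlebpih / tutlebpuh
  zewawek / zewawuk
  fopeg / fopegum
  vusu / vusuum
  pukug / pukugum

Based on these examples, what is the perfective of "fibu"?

bobnef and ligeh both have last vowel 'e' yet inflect differently (boasbnef, liguh), so the last vowel is not what conditions the rule; the final letter is.
"fibu" ends in -u. The one such stem in the data (vusu → vusuum) adds -um, so the same rule applies.
The other patterns: stems ending in -f insert -as- after the first vowel; stems ending in -h or -k change the last vowel to 'u'.
So fibu → fibuum.

fibuum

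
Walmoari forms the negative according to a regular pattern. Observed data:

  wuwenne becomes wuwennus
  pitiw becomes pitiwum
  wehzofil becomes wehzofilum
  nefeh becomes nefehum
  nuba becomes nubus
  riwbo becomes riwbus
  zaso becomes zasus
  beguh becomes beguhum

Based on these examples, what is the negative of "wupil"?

nefeh and wuwenne both have last vowel 'e' yet inflect differently (nefehum, wuwennus), so the last vowel is not what conditions the rule; whether the stem ends in a vowel or a consonant is.
"wupil" ends in a consonant. The stems ending in a consonant (beguh → beguhum, wehzofil → wehzofilum, pitiw → pitiwum) add -um.
So wupil → wupilum.

wupilum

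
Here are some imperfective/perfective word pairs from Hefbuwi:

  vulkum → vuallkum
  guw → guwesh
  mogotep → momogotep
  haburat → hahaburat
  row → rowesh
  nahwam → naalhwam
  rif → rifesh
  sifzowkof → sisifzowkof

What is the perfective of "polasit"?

popolasit

rif and sifzowkof both end in -f yet inflect differently (rifesh, sisifzowkof), so the final letter is not what conditions the rule; the number of vowels is.
"polasit" has 3 vowels. The stems with 3 vowels (sifzowkof → sisifzowkof, haburat → hahaburat, mogotep → momogotep) repeat the first consonant+vowel as a prefix.
The other patterns: stems with 1 vowel add -esh; stems with 2 vowels insert -al- after the first vowel.
So polasit → popolasit.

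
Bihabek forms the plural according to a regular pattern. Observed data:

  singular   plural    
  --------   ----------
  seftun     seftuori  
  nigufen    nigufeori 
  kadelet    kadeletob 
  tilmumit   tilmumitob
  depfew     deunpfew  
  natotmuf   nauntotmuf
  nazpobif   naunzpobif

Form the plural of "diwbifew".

"diwbifew" ends in -w. The one such stem in the data (depfew → deunpfew) inserts -un- after the first vowel (as do natotmuf, nazpobif), so the same rule applies.
The other patterns: stems ending in -n drop the final letter and add -ori; stems ending in -t add -ob.
So diwbifew → diunwbifew.

diunwbifew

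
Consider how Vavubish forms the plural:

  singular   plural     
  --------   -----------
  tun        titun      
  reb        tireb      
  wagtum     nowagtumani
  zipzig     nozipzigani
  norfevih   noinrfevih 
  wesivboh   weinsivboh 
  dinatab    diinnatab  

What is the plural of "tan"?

titan

reb and dinatab both end in -b yet inflect differently (tireb, diinnatab), so the final letter is not what conditions the rule; the number of vowels is.
"tan" has 1 vowel. The stems with 1 vowel (tun → titun, reb → tireb) add the prefix ti-.
The other patterns: stems with 2 vowels add no- … -ani around the stem; stems with 3 vowels insert -in- after the first vowel.
So tan → titan.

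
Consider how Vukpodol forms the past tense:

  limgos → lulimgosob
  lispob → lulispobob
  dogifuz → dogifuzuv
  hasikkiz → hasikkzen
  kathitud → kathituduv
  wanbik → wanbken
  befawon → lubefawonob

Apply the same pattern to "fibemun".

dogifuz and hasikkiz both end in -z yet inflect differently (dogifuzuv, hasikkzen), so the final letter is not what conditions the rule; the last vowel is.
"fibemun" has last vowel 'u'. The stems whose last vowel is 'u' (kathitud → kathituduv, dogifuz → dogifuzuv) add -uv.
The other patterns: stems whose last vowel is 'o' add lu- … -ob around the stem; stems whose last vowel is 'i' delete the last vowel and add -en.
So fibemun → fibemunuv.

fibemunuv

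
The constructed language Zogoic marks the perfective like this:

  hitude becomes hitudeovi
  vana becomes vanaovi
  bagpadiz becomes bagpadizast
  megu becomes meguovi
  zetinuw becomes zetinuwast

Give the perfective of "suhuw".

suhuwast

zetinuw and megu both have last vowel 'u' yet inflect differently (zetinuwast, meguovi), so the last vowel is not what conditions the rule; whether the stem ends in a vowel or a consonant is.
"suhuw" ends in a consonant. The stems ending in a consonant (zetinuw → zetinuwast, bagpadiz → bagpadizast) add -ast.
So suhuw → suhuwast.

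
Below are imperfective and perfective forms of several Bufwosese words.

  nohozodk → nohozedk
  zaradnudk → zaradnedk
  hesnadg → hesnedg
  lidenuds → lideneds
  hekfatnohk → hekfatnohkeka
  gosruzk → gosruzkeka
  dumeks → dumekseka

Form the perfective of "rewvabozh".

nohozodk and hekfatnohk both end in -k yet inflect differently (nohozedk, hekfatnohkeka), so the final letter is not what conditions the rule; the second-to-last letter is.
"rewvabozh" has second-to-last letter 'z'. The one such stem in the data (gosruzk → gosruzkeka) adds -eka, so the same rule applies.
So rewvabozh → rewvabozheka.

rewvabozheka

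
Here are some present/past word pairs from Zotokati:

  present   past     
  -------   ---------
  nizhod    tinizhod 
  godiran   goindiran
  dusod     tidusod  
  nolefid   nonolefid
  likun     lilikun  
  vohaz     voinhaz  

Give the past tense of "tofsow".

titofsow

godiran and likun both end in -n yet inflect differently (goindiran, lilikun), so the final letter is not what conditions the rule; the last vowel is.
"tofsow" has last vowel 'o'. The stems whose last vowel is 'o' (nizhod → tinizhod, dusod → tidusod) add the prefix ti-.
The other patterns: stems whose last vowel is 'a' insert -in- after the first vowel; stems whose last vowel is 'i' or 'u' repeat the first consonant+vowel as a prefix.
So tofsow → titofsow.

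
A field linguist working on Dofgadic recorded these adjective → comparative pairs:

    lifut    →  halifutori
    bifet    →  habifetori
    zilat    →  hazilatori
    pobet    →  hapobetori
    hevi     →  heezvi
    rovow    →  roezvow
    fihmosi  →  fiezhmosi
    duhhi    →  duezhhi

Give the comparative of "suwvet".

lifut and hevi both have 2 vowels yet inflect differently (halifutori, heezvi), so the number of vowels is not what conditions the rule; the final letter is.
"suwvet" ends in -t. The stems ending in -t (lifut → halifutori, bifet → habifetori, zilat → hazilatori) add ha- … -ori around the stem.
The other pattern: stems ending in -i or -w insert -ez- after the first vowel.
So suwvet → hasuwvetori.

hasuwvetori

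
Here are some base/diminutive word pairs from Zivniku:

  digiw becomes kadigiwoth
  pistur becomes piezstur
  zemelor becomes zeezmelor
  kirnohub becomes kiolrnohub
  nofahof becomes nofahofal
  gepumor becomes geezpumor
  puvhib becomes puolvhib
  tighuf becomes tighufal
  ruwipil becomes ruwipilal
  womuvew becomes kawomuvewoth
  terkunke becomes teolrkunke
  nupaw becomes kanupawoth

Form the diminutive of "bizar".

womuvew and terkunke both have last vowel 'e' yet inflect differently (kawomuvewoth, teolrkunke), so the last vowel is not what conditions the rule; the final letter is.
"bizar" ends in -r. The stems ending in -r (gepumor → geezpumor, pistur → piezstur, zemelor → zeezmelor) insert -ez- after the first vowel.
So bizar → biezzar.

biezzar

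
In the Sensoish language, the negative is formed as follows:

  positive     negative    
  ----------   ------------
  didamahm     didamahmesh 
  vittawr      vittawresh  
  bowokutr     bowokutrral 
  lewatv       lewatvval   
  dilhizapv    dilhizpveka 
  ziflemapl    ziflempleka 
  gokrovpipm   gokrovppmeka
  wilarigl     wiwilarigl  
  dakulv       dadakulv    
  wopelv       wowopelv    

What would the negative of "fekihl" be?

vittawr and bowokutr both end in -r yet inflect differently (vittawresh, bowokutrral), so the final letter is not what conditions the rule; the second-to-last letter is.
"fekihl" has second-to-last letter 'h'. The one such stem in the data (didamahm → didamahmesh) adds -esh, so the same rule applies.
So fekihl → fekihlesh.

fekihlesh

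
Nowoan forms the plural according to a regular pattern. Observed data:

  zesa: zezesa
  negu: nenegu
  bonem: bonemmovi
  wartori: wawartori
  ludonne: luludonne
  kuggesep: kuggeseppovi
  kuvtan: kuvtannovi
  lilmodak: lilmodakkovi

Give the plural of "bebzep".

"bebzep" ends in a consonant. The stems ending in a consonant (lilmodak → lilmodakkovi, bonem → bonemmovi, kuvtan → kuvtannovi) double the final consonant and add -ovi.
So bebzep → bebzeppovi.

bebzeppovi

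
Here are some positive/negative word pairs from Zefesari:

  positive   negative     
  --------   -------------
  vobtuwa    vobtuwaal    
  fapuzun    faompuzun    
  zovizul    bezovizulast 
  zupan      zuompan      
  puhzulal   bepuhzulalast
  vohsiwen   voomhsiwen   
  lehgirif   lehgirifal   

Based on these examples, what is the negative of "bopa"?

bopaal

fapuzun and zovizul both have last vowel 'u' yet inflect differently (faompuzun, bezovizulast), so the last vowel is not what conditions the rule; the final letter is.
"bopa" ends in -a. The one such stem in the data (vobtuwa → vobtuwaal) adds -al, so the same rule applies.
So bopa → bopaal.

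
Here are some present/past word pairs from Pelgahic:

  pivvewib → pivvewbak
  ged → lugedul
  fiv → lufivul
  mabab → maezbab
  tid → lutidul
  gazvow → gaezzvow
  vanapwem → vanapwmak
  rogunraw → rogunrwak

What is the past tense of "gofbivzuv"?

gofbivzvak

gazvow and rogunraw both end in -w yet inflect differently (gaezzvow, rogunrwak), so the final letter is not what conditions the rule; the number of vowels is.
"gofbivzuv" has 3 vowels. The stems with 3 vowels (rogunraw → rogunrwak, pivvewib → pivvewbak, vanapwem → vanapwmak) delete the last vowel and add -ak.
So gofbivzuv → gofbivzvak.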